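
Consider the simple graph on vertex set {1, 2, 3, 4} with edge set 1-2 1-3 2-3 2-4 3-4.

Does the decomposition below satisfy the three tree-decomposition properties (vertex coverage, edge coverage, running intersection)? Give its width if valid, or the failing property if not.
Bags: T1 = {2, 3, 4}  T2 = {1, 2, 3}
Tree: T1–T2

Yes; width 2.

Checking the three conditions: (i) the bags cover all of {1, 2, 3, 4}; (ii) for each edge, some bag contains both endpoints; (iii) the bags containing any fixed vertex form a subtree. All hold, so the decomposition is valid with width 3 − 1 = 2.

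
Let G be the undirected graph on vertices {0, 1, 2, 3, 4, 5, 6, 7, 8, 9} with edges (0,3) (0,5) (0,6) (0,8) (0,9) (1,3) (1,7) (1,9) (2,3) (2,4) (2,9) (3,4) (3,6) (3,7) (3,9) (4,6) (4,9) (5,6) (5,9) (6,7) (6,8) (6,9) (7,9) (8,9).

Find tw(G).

3

A width-3 tree decomposition is:
Bags: B1 = {0, 3, 6, 9}  B2 = {3, 4, 6, 9}  B3 = {2, 3, 4, 9}  B4 = {0, 5, 6, 9}  B5 = {0, 6, 8, 9}  B6 = {3, 6, 7, 9}  B7 = {1, 3, 7, 9}
Tree: B1–B2, B2–B3, B1–B4, B4–B5, B1–B6, B6–B7
The largest bag has 4 vertices, giving width 3; this decomposition certifies tw(G) ≤ 3. On the other hand G contains the 4-clique {0, 6, 8, 9}. A clique must lie in a single bag of any decomposition, so no decomposition can have width below 3. The upper and lower bounds meet at 3, so that is the treewidth.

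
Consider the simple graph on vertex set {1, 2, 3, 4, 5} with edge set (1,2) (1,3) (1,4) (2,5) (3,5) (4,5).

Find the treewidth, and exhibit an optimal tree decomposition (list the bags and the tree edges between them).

Treewidth 2.
Bags: B1 = {1, 2, 5}  B2 = {1, 3, 5}  B3 = {1, 4, 5}
Tree: B1–B2, B2–B3

The largest bag has 3 vertices, giving width 2; this decomposition certifies tw(G) ≤ 2. The edges 5–2–1–3–5 form a cycle, so G is not a tree and its treewidth is at least 2. The upper and lower bounds meet at 2, so that is the treewidth.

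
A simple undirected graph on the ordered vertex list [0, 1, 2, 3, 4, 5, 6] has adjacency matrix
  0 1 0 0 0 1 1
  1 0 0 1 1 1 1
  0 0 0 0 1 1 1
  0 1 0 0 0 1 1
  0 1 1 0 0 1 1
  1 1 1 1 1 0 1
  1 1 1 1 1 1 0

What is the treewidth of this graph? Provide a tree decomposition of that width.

Treewidth 3.
Bags: B1 = {2, 4, 5, 6}  B2 = {1, 4, 5, 6}  B3 = {0, 1, 5, 6}  B4 = {1, 3, 5, 6}
Tree: B1–B2, B2–B3, B3–B4

Every bag has size at most 4, so the width is 4 − 1 = 3 and tw(G) ≤ 3. For the lower bound, the 4 vertices {0, 1, 5, 6} are pairwise adjacent, and any tree decomposition puts a clique entirely inside one bag — forcing width ≥ 3. Combining the bounds, tw(G) = 3.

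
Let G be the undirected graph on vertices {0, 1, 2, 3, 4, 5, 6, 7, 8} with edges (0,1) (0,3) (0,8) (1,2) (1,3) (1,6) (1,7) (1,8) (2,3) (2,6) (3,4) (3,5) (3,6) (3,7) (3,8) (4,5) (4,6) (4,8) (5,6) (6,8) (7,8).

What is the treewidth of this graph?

A width-3 tree decomposition is:
Bags: B1 = {1, 3, 6, 8}  B2 = {1, 3, 7, 8}  B3 = {3, 4, 6, 8}  B4 = {1, 2, 3, 6}  B5 = {0, 1, 3, 8}  B6 = {3, 4, 5, 6}
Tree: B1–B2, B1–B3, B1–B4, B2–B5, B3–B6
The largest bag has 4 vertices, giving width 3; this decomposition certifies tw(G) ≤ 3. On the other hand G contains the 4-clique {0, 1, 3, 8}. A clique must lie in a single bag of any decomposition, so no decomposition can have width below 3. The upper and lower bounds meet at 3, so that is the treewidth.

3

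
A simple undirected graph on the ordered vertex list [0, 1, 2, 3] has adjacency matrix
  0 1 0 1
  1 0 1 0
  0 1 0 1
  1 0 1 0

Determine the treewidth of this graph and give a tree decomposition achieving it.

Each bag holds 3 vertices, so the decomposition has width 2, which upper-bounds the treewidth. For the lower bound, G contains the cycle 0–3–2–1–0, so G is not a forest; only forests have treewidth ≤ 1, hence tw(G) ≥ 2. Hence tw(G) = 2 exactly.

Treewidth 2.
One optimal decomposition is:
Bags: B1 = {0, 2, 3}  B2 = {0, 1, 2}
Tree: B1–B2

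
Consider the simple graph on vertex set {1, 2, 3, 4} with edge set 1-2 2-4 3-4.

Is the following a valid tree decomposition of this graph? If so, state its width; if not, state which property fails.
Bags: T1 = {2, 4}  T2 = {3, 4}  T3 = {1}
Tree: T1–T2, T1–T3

A tree decomposition must satisfy three properties: every vertex lies in some bag; for every edge, both endpoints lie together in some bag; and for every vertex, the bags containing it form a connected subtree. Here edge (2,1) lies in no bag, so the decomposition is invalid.

No — edge (2,1) lies in no bag.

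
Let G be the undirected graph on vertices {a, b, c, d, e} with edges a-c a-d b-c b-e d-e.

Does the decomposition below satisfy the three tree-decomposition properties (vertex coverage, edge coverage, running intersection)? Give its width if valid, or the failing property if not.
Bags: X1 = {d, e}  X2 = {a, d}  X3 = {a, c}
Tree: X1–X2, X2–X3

A tree decomposition must satisfy three properties: every vertex lies in some bag; for every edge, both endpoints lie together in some bag; and for every vertex, the bags containing it form a connected subtree. Here vertex b appears in no bag, so the decomposition is invalid.

No — vertex b appears in no bag.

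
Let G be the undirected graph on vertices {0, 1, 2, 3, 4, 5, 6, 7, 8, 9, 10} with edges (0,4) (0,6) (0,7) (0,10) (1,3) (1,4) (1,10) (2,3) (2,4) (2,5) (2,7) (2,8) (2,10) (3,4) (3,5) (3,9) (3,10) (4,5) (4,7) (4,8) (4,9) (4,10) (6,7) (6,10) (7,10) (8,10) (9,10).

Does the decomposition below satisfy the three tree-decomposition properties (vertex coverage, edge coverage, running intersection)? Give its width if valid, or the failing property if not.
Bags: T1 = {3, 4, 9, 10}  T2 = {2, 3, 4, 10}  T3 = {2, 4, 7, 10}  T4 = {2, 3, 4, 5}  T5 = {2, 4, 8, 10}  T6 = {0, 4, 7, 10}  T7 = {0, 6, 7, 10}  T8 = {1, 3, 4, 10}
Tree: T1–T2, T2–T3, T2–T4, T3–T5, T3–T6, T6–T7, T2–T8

Vertex coverage: the bags together contain {0, 1, 2, 3, 4, 5, 6, 7, 8, 9, 10}, the full vertex set. Edge coverage: each edge of G has both endpoints in at least one bag. Running intersection: for every vertex, the bags containing it form a connected subtree. All three properties hold, so this is a valid tree decomposition of width max|bag| − 1 = 3, and hence tw(G) ≤ 3.

Yes; width 3.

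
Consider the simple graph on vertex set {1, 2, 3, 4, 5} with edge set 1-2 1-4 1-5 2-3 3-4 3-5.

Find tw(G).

A width-2 tree decomposition is:
Bags: B1 = {1, 3, 4}  B2 = {1, 3, 5}  B3 = {1, 2, 3}
Tree: B1–B2, B2–B3
Every bag has size at most 3, so the width is 3 − 1 = 2 and tw(G) ≤ 2. For the lower bound, G contains the cycle 4–3–5–1–4, so G is not a forest; only forests have treewidth ≤ 1, hence tw(G) ≥ 2. Hence tw(G) = 2 exactly.

2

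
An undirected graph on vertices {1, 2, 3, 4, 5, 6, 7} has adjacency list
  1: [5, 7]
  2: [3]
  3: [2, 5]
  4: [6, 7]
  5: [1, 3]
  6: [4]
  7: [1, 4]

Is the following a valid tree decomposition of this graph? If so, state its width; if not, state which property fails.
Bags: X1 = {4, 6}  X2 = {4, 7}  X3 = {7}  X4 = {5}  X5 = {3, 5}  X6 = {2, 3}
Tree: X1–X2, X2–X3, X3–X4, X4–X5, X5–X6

No — vertex 1 appears in no bag.

A tree decomposition must satisfy three properties: every vertex lies in some bag; for every edge, both endpoints lie together in some bag; and for every vertex, the bags containing it form a connected subtree. Here vertex 1 appears in no bag, so the decomposition is invalid.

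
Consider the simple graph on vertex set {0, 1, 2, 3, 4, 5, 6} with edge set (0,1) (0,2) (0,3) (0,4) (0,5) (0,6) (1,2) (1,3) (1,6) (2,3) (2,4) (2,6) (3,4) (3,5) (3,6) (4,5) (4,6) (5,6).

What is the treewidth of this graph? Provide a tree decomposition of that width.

The largest bag has 5 vertices, giving width 4; this decomposition certifies tw(G) ≤ 4. On the other hand G contains the 5-clique {0, 1, 2, 3, 6}. A clique must lie in a single bag of any decomposition, so no decomposition can have width below 4. The upper and lower bounds meet at 4, so that is the treewidth.

Treewidth 4.
One such decomposition:
Bags: B1 = {0, 1, 2, 3, 6}  B2 = {0, 2, 3, 4, 6}  B3 = {0, 3, 4, 5, 6}
Tree: B1–B2, B2–B3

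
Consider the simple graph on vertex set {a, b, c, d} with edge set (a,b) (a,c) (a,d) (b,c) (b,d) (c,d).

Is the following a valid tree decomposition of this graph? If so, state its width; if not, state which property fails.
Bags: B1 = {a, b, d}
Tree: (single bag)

No — vertex c appears in no bag.

A tree decomposition must satisfy three properties: every vertex lies in some bag; for every edge, both endpoints lie together in some bag; and for every vertex, the bags containing it form a connected subtree. Here vertex c appears in no bag, so the decomposition is invalid.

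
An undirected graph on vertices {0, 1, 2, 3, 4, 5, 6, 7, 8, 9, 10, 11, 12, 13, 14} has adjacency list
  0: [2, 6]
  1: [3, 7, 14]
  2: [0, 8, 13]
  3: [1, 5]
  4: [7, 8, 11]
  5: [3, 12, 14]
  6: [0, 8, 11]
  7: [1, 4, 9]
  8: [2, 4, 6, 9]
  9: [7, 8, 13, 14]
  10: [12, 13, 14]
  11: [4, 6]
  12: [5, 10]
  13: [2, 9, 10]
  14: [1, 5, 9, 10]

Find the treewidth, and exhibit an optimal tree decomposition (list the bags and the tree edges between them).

Each bag holds 4 vertices, so the decomposition has width 3, which upper-bounds the treewidth. For the lower bound: the 4 vertex sets {0,6,11}, {2}, {8}, {4,7,9,13} are disjoint, each induces a connected subgraph, and every pair is joined by at least one edge of G. Contracting each set to a single vertex therefore yields K_{4} as a minor, and since treewidth is minor-monotone, tw(G) ≥ tw(K_{4}) = 3. Combining the bounds, tw(G) = 3.

Treewidth 3.
Bags: B1 = {0, 2, 6, 11}  B2 = {2, 6, 8, 11}  B3 = {2, 4, 8, 11}  B4 = {2, 4, 8, 13}  B5 = {4, 8, 9, 13}  B6 = {4, 7, 9, 13}  B7 = {7, 9, 10, 13}  B8 = {7, 9, 10, 14}  B9 = {1, 7, 10, 14}  B10 = {1, 10, 12, 14}  B11 = {1, 5, 12, 14}  B12 = {1, 3, 5, 12}
Tree: B1–B2, B2–B3, B3–B4, B4–B5, B5–B6, B6–B7, B7–B8, B8–B9, B9–B10, B10–B11, B11–B12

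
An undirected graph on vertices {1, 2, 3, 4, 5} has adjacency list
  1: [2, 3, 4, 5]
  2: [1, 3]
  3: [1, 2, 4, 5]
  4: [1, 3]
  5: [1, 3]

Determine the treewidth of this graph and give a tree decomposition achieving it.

Treewidth 2.
One optimal decomposition is:
Bags: B1 = {1, 2, 3}  B2 = {1, 3, 4}  B3 = {1, 3, 5}
Tree: B1–B2, B1–B3

Each bag holds 3 vertices, so the decomposition has width 2, which upper-bounds the treewidth. Conversely, {1, 2, 3} is a clique of size 3, and the vertices of any clique must share a bag in every tree decomposition; so some bag has ≥ 3 vertices and tw(G) ≥ 2. Hence tw(G) = 2 exactly.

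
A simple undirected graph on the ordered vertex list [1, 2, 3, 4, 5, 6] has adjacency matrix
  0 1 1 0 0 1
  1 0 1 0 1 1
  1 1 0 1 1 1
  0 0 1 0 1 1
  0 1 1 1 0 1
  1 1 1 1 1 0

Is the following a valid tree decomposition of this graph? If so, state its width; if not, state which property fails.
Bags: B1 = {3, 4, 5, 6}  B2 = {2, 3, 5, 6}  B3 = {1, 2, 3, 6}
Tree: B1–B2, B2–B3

Yes; width 3.

Checking the three conditions: (i) the bags cover all of {1, 2, 3, 4, 5, 6}; (ii) for each edge, some bag contains both endpoints; (iii) the bags containing any fixed vertex form a subtree. All hold, so the decomposition is valid with width 4 − 1 = 3.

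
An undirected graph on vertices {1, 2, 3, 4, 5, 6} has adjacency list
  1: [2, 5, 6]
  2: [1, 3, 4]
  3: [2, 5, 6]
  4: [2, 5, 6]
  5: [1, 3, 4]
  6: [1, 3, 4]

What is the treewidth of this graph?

A width-3 tree decomposition is:
Bags: B1 = {1, 3, 4, 6}  B2 = {1, 3, 4, 5}  B3 = {1, 2, 3, 4}
Tree: B1–B2, B2–B3
Every bag has size at most 4, so the width is 4 − 1 = 3 and tw(G) ≤ 3. For the lower bound: the 4 vertex sets {3,6}, {4,5}, {1}, {2} are disjoint, each induces a connected subgraph, and every pair is joined by at least one edge of G. Contracting each set to a single vertex therefore yields K_{4} as a minor, and since treewidth is minor-monotone, tw(G) ≥ tw(K_{4}) = 3. The upper and lower bounds meet at 3, so that is the treewidth.

3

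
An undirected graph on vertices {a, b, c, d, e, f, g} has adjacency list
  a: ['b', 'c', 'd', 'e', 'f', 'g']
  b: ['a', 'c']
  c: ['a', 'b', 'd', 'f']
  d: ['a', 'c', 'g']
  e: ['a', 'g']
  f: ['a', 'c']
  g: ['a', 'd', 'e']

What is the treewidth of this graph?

2

A width-2 tree decomposition is:
Bags: B1 = {a, c, d}  B2 = {a, c, f}  B3 = {a, d, g}  B4 = {a, e, g}  B5 = {a, b, c}
Tree: B1–B2, B1–B3, B3–B4, B1–B5
Every bag has size at most 3, so the width is 3 − 1 = 2 and tw(G) ≤ 2. On the other hand G contains the 3-clique {a, d, g}. A clique must lie in a single bag of any decomposition, so no decomposition can have width below 2. Therefore the treewidth is 2.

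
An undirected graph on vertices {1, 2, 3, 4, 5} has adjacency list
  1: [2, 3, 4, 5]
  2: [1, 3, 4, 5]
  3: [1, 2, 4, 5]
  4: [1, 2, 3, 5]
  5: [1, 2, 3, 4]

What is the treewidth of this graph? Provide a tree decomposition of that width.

A single bag containing all 5 vertices is trivially a valid decomposition of width 4. On the other hand G contains the 5-clique {1, 2, 3, 4, 5}. A clique must lie in a single bag of any decomposition, so no decomposition can have width below 4. Therefore the treewidth is 4.

Treewidth 4.
One such decomposition:
Bags: B1 = {1, 2, 3, 4, 5}
Tree: (single bag)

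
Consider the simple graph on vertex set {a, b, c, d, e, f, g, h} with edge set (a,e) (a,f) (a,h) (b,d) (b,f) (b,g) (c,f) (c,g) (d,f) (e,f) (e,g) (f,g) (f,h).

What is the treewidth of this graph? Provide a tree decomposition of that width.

Each bag holds 3 vertices, so the decomposition has width 2, which upper-bounds the treewidth. Conversely, {b, d, f} is a clique of size 3, and the vertices of any clique must share a bag in every tree decomposition; so some bag has ≥ 3 vertices and tw(G) ≥ 2. Therefore the treewidth is 2.

Treewidth 2.
Bags: B1 = {e, f, g}  B2 = {c, f, g}  B3 = {a, e, f}  B4 = {b, f, g}  B5 = {b, d, f}  B6 = {a, f, h}
Tree: B1–B2, B1–B3, B2–B4, B4–B5, B3–B6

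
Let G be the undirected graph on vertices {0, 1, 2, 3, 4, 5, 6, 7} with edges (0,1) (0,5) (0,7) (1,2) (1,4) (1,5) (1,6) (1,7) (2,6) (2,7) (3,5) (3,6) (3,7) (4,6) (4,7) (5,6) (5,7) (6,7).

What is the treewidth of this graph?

A width-3 tree decomposition is:
Bags: B1 = {1, 5, 6, 7}  B2 = {1, 4, 6, 7}  B3 = {1, 2, 6, 7}  B4 = {0, 1, 5, 7}  B5 = {3, 5, 6, 7}
Tree: B1–B2, B1–B3, B1–B4, B1–B5
Every bag has size at most 4, so the width is 4 − 1 = 3 and tw(G) ≤ 3. On the other hand G contains the 4-clique {0, 1, 5, 7}. A clique must lie in a single bag of any decomposition, so no decomposition can have width below 3. The upper and lower bounds meet at 3, so that is the treewidth.

3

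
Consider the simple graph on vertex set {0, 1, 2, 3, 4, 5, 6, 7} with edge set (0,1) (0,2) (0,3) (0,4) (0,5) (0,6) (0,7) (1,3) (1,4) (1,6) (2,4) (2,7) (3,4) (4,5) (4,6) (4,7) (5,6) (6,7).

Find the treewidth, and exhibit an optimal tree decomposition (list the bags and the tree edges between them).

Every bag has size at most 4, so the width is 4 − 1 = 3 and tw(G) ≤ 3. For the lower bound, the 4 vertices {0, 2, 4, 7} are pairwise adjacent, and any tree decomposition puts a clique entirely inside one bag — forcing width ≥ 3. Hence tw(G) = 3 exactly.

Treewidth 3.
One optimal decomposition is:
Bags: B1 = {0, 4, 6, 7}  B2 = {0, 1, 4, 6}  B3 = {0, 4, 5, 6}  B4 = {0, 1, 3, 4}  B5 = {0, 2, 4, 7}
Tree: B1–B2, B1–B3, B2–B4, B1–B5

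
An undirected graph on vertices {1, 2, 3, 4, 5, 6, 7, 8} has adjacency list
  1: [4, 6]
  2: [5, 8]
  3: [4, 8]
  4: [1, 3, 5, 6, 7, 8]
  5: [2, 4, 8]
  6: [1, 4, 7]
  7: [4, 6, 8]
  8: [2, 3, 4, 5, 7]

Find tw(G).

A width-2 tree decomposition is:
Bags: B1 = {4, 5, 8}  B2 = {2, 5, 8}  B3 = {3, 4, 8}  B4 = {4, 7, 8}  B5 = {4, 6, 7}  B6 = {1, 4, 6}
Tree: B1–B2, B1–B3, B1–B4, B4–B5, B5–B6
Each bag holds 3 vertices, so the decomposition has width 2, which upper-bounds the treewidth. Conversely, {2, 5, 8} is a clique of size 3, and the vertices of any clique must share a bag in every tree decomposition; so some bag has ≥ 3 vertices and tw(G) ≥ 2. The upper and lower bounds meet at 2, so that is the treewidth.

2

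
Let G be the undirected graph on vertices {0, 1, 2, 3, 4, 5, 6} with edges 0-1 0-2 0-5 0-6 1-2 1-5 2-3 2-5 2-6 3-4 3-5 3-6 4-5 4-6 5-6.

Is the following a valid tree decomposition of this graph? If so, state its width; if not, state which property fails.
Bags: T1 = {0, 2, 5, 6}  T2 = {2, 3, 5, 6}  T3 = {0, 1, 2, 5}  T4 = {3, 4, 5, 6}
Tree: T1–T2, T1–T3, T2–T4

Every vertex of G appears in some bag (union = {0, 1, 2, 3, 4, 5, 6}); every edge is covered by a bag; and for each vertex v the set of bags containing v is connected in the bag tree. The decomposition is therefore valid. The largest bag has 4 vertices, so the width is 3.

Yes; width 3.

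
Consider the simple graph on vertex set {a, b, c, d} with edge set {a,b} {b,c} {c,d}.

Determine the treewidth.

1

A width-1 tree decomposition is:
Bags: B1 = {b, c}  B2 = {c, d}  B3 = {a, b}
Tree: B1–B2, B1–B3
The largest bag has 2 vertices, giving width 1; this decomposition certifies tw(G) ≤ 1. Since G has at least one edge (e.g. b–c), it is not an edgeless graph, so tw(G) ≥ 1. The upper and lower bounds meet at 1, so that is the treewidth.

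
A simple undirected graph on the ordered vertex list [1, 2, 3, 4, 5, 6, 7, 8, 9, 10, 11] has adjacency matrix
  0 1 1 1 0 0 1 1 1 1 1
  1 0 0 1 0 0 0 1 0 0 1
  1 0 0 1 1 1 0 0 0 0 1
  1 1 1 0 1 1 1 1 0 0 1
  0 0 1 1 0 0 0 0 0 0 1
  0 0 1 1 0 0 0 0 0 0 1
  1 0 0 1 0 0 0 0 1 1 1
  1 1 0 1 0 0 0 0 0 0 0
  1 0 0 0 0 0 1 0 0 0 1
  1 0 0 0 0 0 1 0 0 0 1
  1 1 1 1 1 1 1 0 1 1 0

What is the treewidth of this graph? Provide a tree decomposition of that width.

Treewidth 3.
Bags: B1 = {1, 4, 7, 11}  B2 = {1, 3, 4, 11}  B3 = {1, 7, 10, 11}  B4 = {3, 4, 5, 11}  B5 = {3, 4, 6, 11}  B6 = {1, 7, 9, 11}  B7 = {1, 2, 4, 11}  B8 = {1, 2, 4, 8}
Tree: B1–B2, B1–B3, B2–B4, B4–B5, B1–B6, B1–B7, B7–B8

Each bag holds 4 vertices, so the decomposition has width 3, which upper-bounds the treewidth. For the lower bound, the 4 vertices {1, 2, 4, 8} are pairwise adjacent, and any tree decomposition puts a clique entirely inside one bag — forcing width ≥ 3. Therefore the treewidth is 3.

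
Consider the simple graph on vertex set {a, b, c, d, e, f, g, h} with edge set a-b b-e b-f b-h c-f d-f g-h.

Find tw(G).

1

A width-1 tree decomposition is:
Bags: B1 = {b, e}  B2 = {b, h}  B3 = {g, h}  B4 = {b, f}  B5 = {c, f}  B6 = {d, f}  B7 = {a, b}
Tree: B1–B2, B2–B3, B2–B4, B4–B5, B5–B6, B1–B7
Each bag holds 2 vertices, so the decomposition has width 1, which upper-bounds the treewidth. Any graph with an edge has treewidth ≥ 1, and G has the edge b–e. Hence tw(G) = 1 exactly.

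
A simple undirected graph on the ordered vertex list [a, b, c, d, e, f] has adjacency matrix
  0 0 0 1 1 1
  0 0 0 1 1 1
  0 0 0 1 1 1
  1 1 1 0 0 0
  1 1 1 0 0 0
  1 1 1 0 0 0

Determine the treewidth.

A width-3 tree decomposition is:
Bags: B1 = {a, b, c, f}  B2 = {a, b, c, d}  B3 = {a, b, c, e}
Tree: B1–B2, B2–B3
Each bag holds 4 vertices, so the decomposition has width 3, which upper-bounds the treewidth. For the lower bound: the 4 vertex sets {a,f}, {b,d}, {c}, {e} are disjoint, each induces a connected subgraph, and every pair is joined by at least one edge of G. Contracting each set to a single vertex therefore yields K_{4} as a minor, and since treewidth is minor-monotone, tw(G) ≥ tw(K_{4}) = 3. Therefore the treewidth is 3.

3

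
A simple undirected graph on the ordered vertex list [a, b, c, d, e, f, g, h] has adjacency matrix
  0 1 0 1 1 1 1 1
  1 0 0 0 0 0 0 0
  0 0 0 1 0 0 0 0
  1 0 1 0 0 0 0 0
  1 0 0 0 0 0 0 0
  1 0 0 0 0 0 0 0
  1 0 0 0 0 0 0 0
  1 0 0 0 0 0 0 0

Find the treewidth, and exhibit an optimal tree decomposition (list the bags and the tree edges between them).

Each bag holds 2 vertices, so the decomposition has width 1, which upper-bounds the treewidth. G has an edge, so its treewidth is at least 1. Hence tw(G) = 1 exactly.

Treewidth 1.
Bags: B1 = {c, d}  B2 = {a, d}  B3 = {a, h}  B4 = {a, e}  B5 = {a, b}  B6 = {a, f}  B7 = {a, g}
Tree: B1–B2, B2–B3, B3–B4, B3–B5, B3–B6, B3–B7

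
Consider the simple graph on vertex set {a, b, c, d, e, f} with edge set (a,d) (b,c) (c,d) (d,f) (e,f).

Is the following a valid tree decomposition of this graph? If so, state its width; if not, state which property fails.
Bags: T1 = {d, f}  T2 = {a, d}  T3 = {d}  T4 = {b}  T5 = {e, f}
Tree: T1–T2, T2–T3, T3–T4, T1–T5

A tree decomposition must satisfy three properties: every vertex lies in some bag; for every edge, both endpoints lie together in some bag; and for every vertex, the bags containing it form a connected subtree. Here vertex c appears in no bag, so the decomposition is invalid.

No — vertex c appears in no bag.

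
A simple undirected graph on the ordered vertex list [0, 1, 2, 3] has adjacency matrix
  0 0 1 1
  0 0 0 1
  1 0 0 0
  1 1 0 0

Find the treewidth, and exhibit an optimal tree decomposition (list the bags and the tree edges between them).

Treewidth 1.
One such decomposition:
Bags: B1 = {0, 2}  B2 = {0, 3}  B3 = {1, 3}
Tree: B1–B2, B2–B3

Each bag holds 2 vertices, so the decomposition has width 1, which upper-bounds the treewidth. Any graph with an edge has treewidth ≥ 1, and G has the edge 0–2. Hence tw(G) = 1 exactly.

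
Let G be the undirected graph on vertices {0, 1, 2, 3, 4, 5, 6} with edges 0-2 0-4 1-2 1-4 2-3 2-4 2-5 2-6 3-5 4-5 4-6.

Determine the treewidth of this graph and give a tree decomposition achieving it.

Treewidth 2.
One optimal decomposition is:
Bags: B1 = {2, 4, 5}  B2 = {2, 4, 6}  B3 = {0, 2, 4}  B4 = {2, 3, 5}  B5 = {1, 2, 4}
Tree: B1–B2, B2–B3, B1–B4, B2–B5

Each bag holds 3 vertices, so the decomposition has width 2, which upper-bounds the treewidth. On the other hand G contains the 3-clique {2, 3, 5}. A clique must lie in a single bag of any decomposition, so no decomposition can have width below 2. Hence tw(G) = 2 exactly.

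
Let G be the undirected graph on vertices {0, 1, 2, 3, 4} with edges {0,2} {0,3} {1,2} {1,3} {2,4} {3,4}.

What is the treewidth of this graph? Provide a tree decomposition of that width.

Every bag has size at most 3, so the width is 3 − 1 = 2 and tw(G) ≤ 2. Since 3–1–2–0–3 is a cycle in G, G is not acyclic. Forests are exactly the graphs of treewidth ≤ 1, so tw(G) ≥ 2. The upper and lower bounds meet at 2, so that is the treewidth.

Treewidth 2.
One such decomposition:
Bags: B1 = {1, 2, 3}  B2 = {0, 2, 3}  B3 = {2, 3, 4}
Tree: B1–B2, B2–B3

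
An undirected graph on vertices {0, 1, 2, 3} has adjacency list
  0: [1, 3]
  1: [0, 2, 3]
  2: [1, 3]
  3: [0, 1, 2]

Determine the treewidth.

2

A width-2 tree decomposition is:
Bags: B1 = {1, 2, 3}  B2 = {0, 1, 3}
Tree: B1–B2
Each bag holds 3 vertices, so the decomposition has width 2, which upper-bounds the treewidth. Conversely, {0, 1, 3} is a clique of size 3, and the vertices of any clique must share a bag in every tree decomposition; so some bag has ≥ 3 vertices and tw(G) ≥ 2. The upper and lower bounds meet at 2, so that is the treewidth.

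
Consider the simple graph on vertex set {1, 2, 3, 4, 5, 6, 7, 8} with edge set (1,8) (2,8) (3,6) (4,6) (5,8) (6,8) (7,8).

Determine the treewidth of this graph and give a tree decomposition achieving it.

Each bag holds 2 vertices, so the decomposition has width 1, which upper-bounds the treewidth. Since G has at least one edge (e.g. 8–6), it is not an edgeless graph, so tw(G) ≥ 1. Combining the bounds, tw(G) = 1.

Treewidth 1.
One optimal decomposition is:
Bags: B1 = {6, 8}  B2 = {5, 8}  B3 = {4, 6}  B4 = {2, 8}  B5 = {7, 8}  B6 = {1, 8}  B7 = {3, 6}
Tree: B1–B2, B1–B3, B1–B4, B1–B5, B4–B6, B1–B7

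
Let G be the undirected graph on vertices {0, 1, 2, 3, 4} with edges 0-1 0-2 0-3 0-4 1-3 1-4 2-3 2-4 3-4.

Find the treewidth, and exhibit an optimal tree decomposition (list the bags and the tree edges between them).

Treewidth 3.
One such decomposition:
Bags: B1 = {0, 1, 3, 4}  B2 = {0, 2, 3, 4}
Tree: B1–B2

Every bag has size at most 4, so the width is 4 − 1 = 3 and tw(G) ≤ 3. For the lower bound, the 4 vertices {0, 1, 3, 4} are pairwise adjacent, and any tree decomposition puts a clique entirely inside one bag — forcing width ≥ 3. Combining the bounds, tw(G) = 3.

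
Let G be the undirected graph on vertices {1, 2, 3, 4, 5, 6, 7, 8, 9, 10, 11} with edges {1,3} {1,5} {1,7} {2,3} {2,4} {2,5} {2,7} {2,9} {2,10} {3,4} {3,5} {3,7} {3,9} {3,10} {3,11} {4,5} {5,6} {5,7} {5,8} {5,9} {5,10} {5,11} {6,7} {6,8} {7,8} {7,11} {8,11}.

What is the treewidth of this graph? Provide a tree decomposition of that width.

Each bag holds 4 vertices, so the decomposition has width 3, which upper-bounds the treewidth. Conversely, {5, 7, 8, 11} is a clique of size 4, and the vertices of any clique must share a bag in every tree decomposition; so some bag has ≥ 4 vertices and tw(G) ≥ 3. Therefore the treewidth is 3.

Treewidth 3.
One optimal decomposition is:
Bags: B1 = {2, 3, 5, 9}  B2 = {2, 3, 5, 7}  B3 = {2, 3, 4, 5}  B4 = {3, 5, 7, 11}  B5 = {5, 7, 8, 11}  B6 = {2, 3, 5, 10}  B7 = {5, 6, 7, 8}  B8 = {1, 3, 5, 7}
Tree: B1–B2, B1–B3, B2–B4, B4–B5, B1–B6, B5–B7, B2–B8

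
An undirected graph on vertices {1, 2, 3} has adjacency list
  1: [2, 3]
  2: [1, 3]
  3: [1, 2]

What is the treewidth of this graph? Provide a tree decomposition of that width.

With just one bag of size 3, the width is 3 − 1 = 2, so tw(G) ≤ 2. For the lower bound, the 3 vertices {1, 2, 3} are pairwise adjacent, and any tree decomposition puts a clique entirely inside one bag — forcing width ≥ 2. The upper and lower bounds meet at 2, so that is the treewidth.

Treewidth 2.
One such decomposition:
Bags: B1 = {1, 2, 3}
Tree: (single bag)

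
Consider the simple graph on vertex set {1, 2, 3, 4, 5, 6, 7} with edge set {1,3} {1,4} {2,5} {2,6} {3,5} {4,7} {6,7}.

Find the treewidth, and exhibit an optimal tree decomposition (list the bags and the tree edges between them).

The largest bag has 3 vertices, giving width 2; this decomposition certifies tw(G) ≤ 2. The edges 5–2–6–7–4–1–3–5 form a cycle, so G is not a tree and its treewidth is at least 2. Therefore the treewidth is 2.

Treewidth 2.
Bags: B1 = {2, 5, 6}  B2 = {5, 6, 7}  B3 = {4, 5, 7}  B4 = {1, 4, 5}  B5 = {1, 3, 5}
Tree: B1–B2, B2–B3, B3–B4, B4–B5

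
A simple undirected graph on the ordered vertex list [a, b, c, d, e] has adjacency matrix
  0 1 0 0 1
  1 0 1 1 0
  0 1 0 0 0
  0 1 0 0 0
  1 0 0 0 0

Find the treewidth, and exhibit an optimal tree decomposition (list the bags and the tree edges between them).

Treewidth 1.
One optimal decomposition is:
Bags: B1 = {b, d}  B2 = {b, c}  B3 = {a, b}  B4 = {a, e}
Tree: B1–B2, B1–B3, B3–B4

The largest bag has 2 vertices, giving width 1; this decomposition certifies tw(G) ≤ 1. G has an edge, so its treewidth is at least 1. Combining the bounds, tw(G) = 1.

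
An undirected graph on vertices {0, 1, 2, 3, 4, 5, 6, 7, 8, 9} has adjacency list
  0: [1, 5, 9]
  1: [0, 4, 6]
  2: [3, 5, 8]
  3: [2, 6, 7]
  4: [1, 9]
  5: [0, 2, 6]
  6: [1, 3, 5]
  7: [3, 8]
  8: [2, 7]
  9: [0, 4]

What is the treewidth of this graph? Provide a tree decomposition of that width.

Every bag has size at most 3, so the width is 3 − 1 = 2 and tw(G) ≤ 2. The edges 9–4–1–0–9 form a cycle, so G is not a tree and its treewidth is at least 2. Hence tw(G) = 2 exactly.

Treewidth 2.
Bags: B1 = {0, 4, 9}  B2 = {0, 1, 4}  B3 = {0, 1, 5}  B4 = {1, 5, 6}  B5 = {2, 5, 6}  B6 = {2, 3, 6}  B7 = {2, 3, 8}  B8 = {3, 7, 8}
Tree: B1–B2, B2–B3, B3–B4, B4–B5, B5–B6, B6–B7, B7–B8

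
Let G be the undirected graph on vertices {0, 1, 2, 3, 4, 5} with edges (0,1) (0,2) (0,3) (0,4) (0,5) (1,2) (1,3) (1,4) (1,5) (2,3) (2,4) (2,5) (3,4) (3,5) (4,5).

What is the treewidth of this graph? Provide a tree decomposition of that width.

A single bag containing all 6 vertices is trivially a valid decomposition of width 5. For the lower bound, the 6 vertices {0, 1, 2, 3, 4, 5} are pairwise adjacent, and any tree decomposition puts a clique entirely inside one bag — forcing width ≥ 5. Combining the bounds, tw(G) = 5.

Treewidth 5.
One optimal decomposition is:
Bags: B1 = {0, 1, 2, 3, 4, 5}
Tree: (single bag)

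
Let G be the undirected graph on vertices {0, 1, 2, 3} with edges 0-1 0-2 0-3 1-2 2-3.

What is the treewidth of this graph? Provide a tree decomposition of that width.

The largest bag has 3 vertices, giving width 2; this decomposition certifies tw(G) ≤ 2. Conversely, {0, 1, 2} is a clique of size 3, and the vertices of any clique must share a bag in every tree decomposition; so some bag has ≥ 3 vertices and tw(G) ≥ 2. Combining the bounds, tw(G) = 2.

Treewidth 2.
One such decomposition:
Bags: B1 = {0, 2, 3}  B2 = {0, 1, 2}
Tree: B1–B2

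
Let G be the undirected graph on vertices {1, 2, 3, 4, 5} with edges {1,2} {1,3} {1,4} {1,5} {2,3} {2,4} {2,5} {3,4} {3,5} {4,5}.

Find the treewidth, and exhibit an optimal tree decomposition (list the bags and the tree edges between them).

With just one bag of size 5, the width is 5 − 1 = 4, so tw(G) ≤ 4. Conversely, {1, 2, 3, 4, 5} is a clique of size 5, and the vertices of any clique must share a bag in every tree decomposition; so some bag has ≥ 5 vertices and tw(G) ≥ 4. Hence tw(G) = 4 exactly.

Treewidth 4.
One such decomposition:
Bags: B1 = {1, 2, 3, 4, 5}
Tree: (single bag)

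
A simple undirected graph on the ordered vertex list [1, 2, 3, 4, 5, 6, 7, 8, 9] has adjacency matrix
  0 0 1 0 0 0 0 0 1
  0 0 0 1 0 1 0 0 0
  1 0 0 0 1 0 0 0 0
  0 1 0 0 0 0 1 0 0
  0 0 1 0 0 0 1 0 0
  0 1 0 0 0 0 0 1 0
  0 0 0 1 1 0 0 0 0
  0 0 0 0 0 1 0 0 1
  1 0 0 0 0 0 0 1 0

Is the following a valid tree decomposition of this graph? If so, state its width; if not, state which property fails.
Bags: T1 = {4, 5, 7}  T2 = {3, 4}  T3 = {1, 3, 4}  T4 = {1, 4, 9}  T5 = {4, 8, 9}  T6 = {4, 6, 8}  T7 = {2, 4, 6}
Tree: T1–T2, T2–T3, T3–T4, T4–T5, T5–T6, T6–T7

A tree decomposition must satisfy three properties: every vertex lies in some bag; for every edge, both endpoints lie together in some bag; and for every vertex, the bags containing it form a connected subtree. Here edge (5,3) lies in no bag, so the decomposition is invalid.

No — edge (5,3) lies in no bag.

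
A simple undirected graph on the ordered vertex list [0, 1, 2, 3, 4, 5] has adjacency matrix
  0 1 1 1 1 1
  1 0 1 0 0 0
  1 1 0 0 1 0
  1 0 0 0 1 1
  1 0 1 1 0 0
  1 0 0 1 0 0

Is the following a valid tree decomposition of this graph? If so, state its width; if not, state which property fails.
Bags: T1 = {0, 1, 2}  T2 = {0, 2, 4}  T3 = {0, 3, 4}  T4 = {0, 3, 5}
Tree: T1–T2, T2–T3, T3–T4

Checking the three conditions: (i) the bags cover all of {0, 1, 2, 3, 4, 5}; (ii) for each edge, some bag contains both endpoints; (iii) the bags containing any fixed vertex form a subtree. All hold, so the decomposition is valid with width 3 − 1 = 2.

Yes; width 2.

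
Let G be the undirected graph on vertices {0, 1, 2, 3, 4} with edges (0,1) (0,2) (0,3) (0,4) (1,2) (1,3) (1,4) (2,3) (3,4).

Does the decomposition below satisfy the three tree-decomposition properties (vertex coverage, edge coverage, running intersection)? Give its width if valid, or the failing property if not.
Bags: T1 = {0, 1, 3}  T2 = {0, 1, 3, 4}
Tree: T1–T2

A tree decomposition must satisfy three properties: every vertex lies in some bag; for every edge, both endpoints lie together in some bag; and for every vertex, the bags containing it form a connected subtree. Here vertex 2 appears in no bag, so the decomposition is invalid.

No — vertex 2 appears in no bag.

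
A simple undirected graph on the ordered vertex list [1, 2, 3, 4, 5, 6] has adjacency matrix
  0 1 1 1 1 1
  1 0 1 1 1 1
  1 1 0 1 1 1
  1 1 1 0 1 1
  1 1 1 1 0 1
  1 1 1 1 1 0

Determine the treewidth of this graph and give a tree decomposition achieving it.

With just one bag of size 6, the width is 6 − 1 = 5, so tw(G) ≤ 5. Conversely, {1, 2, 3, 4, 5, 6} is a clique of size 6, and the vertices of any clique must share a bag in every tree decomposition; so some bag has ≥ 6 vertices and tw(G) ≥ 5. Combining the bounds, tw(G) = 5.

Treewidth 5.
One such decomposition:
Bags: B1 = {1, 2, 3, 4, 5, 6}
Tree: (single bag)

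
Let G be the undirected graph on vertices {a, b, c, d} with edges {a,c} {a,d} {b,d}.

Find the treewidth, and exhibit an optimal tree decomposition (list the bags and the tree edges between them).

The largest bag has 2 vertices, giving width 1; this decomposition certifies tw(G) ≤ 1. Since G has at least one edge (e.g. b–d), it is not an edgeless graph, so tw(G) ≥ 1. Hence tw(G) = 1 exactly.

Treewidth 1.
One such decomposition:
Bags: B1 = {b, d}  B2 = {a, d}  B3 = {a, c}
Tree: B1–B2, B2–B3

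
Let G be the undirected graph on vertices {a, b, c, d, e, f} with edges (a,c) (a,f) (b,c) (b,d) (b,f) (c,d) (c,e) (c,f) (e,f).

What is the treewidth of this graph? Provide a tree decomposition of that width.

Treewidth 2.
One such decomposition:
Bags: B1 = {b, c, f}  B2 = {b, c, d}  B3 = {a, c, f}  B4 = {c, e, f}
Tree: B1–B2, B1–B3, B1–B4

Every bag has size at most 3, so the width is 3 − 1 = 2 and tw(G) ≤ 2. For the lower bound, the 3 vertices {b, c, d} are pairwise adjacent, and any tree decomposition puts a clique entirely inside one bag — forcing width ≥ 2. Therefore the treewidth is 2.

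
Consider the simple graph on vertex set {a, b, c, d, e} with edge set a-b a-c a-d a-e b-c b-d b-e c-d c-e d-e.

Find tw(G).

A width-4 tree decomposition is:
Bags: B1 = {a, b, c, d, e}
Tree: (single bag)
A single bag containing all 5 vertices is trivially a valid decomposition of width 4. For the lower bound, the 5 vertices {a, b, c, d, e} are pairwise adjacent, and any tree decomposition puts a clique entirely inside one bag — forcing width ≥ 4. The upper and lower bounds meet at 4, so that is the treewidth.

4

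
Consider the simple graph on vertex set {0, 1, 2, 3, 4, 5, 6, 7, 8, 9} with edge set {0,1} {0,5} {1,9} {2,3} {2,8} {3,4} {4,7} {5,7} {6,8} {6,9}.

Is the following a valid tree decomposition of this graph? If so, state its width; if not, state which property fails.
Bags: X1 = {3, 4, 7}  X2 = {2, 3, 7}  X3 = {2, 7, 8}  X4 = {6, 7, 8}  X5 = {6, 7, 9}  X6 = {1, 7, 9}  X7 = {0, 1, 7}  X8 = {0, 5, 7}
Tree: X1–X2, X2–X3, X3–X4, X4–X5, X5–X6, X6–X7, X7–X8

Yes; width 2.

Checking the three conditions: (i) the bags cover all of {0, 1, 2, 3, 4, 5, 6, 7, 8, 9}; (ii) for each edge, some bag contains both endpoints; (iii) the bags containing any fixed vertex form a subtree. All hold, so the decomposition is valid with width 3 − 1 = 2.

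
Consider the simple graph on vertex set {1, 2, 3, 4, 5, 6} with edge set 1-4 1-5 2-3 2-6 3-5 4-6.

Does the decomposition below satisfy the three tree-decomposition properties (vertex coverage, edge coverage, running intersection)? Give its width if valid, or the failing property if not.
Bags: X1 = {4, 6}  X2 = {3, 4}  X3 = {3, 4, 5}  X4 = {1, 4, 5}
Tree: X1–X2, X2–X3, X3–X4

A tree decomposition must satisfy three properties: every vertex lies in some bag; for every edge, both endpoints lie together in some bag; and for every vertex, the bags containing it form a connected subtree. Here vertex 2 appears in no bag, so the decomposition is invalid.

No — vertex 2 appears in no bag.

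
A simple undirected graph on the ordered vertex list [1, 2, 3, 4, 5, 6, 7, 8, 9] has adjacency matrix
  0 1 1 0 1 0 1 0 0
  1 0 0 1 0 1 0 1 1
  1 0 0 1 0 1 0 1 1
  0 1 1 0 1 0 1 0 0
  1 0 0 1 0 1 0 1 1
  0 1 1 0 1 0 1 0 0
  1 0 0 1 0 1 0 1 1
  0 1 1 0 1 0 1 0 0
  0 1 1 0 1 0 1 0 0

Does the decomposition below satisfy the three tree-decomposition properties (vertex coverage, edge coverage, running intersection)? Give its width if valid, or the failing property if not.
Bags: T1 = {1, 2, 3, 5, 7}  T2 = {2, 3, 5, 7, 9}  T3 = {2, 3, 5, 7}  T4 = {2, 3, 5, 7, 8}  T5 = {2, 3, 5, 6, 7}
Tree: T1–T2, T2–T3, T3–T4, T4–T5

No — vertex 4 appears in no bag.

A tree decomposition must satisfy three properties: every vertex lies in some bag; for every edge, both endpoints lie together in some bag; and for every vertex, the bags containing it form a connected subtree. Here vertex 4 appears in no bag, so the decomposition is invalid.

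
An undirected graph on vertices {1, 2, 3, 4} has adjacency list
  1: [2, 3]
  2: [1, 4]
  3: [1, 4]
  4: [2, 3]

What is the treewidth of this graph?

A width-2 tree decomposition is:
Bags: B1 = {2, 3, 4}  B2 = {1, 2, 3}
Tree: B1–B2
Each bag holds 3 vertices, so the decomposition has width 2, which upper-bounds the treewidth. The edges 2–4–3–1–2 form a cycle, so G is not a tree and its treewidth is at least 2. Hence tw(G) = 2 exactly.

2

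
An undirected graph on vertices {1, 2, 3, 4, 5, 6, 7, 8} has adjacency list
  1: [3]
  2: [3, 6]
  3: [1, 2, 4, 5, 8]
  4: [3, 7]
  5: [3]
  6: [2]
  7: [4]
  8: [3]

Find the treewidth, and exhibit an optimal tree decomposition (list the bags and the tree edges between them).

Every bag has size at most 2, so the width is 2 − 1 = 1 and tw(G) ≤ 1. G has an edge, so its treewidth is at least 1. Combining the bounds, tw(G) = 1.

Treewidth 1.
One optimal decomposition is:
Bags: B1 = {3, 5}  B2 = {3, 4}  B3 = {1, 3}  B4 = {2, 3}  B5 = {2, 6}  B6 = {3, 8}  B7 = {4, 7}
Tree: B1–B2, B2–B3, B2–B4, B4–B5, B3–B6, B2–B7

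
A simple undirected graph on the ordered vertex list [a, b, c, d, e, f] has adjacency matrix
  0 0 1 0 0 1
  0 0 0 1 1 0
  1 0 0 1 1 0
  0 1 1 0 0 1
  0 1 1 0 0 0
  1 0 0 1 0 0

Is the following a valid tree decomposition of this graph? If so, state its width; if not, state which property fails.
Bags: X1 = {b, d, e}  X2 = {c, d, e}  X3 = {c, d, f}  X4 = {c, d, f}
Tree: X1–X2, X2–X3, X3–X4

No — vertex a appears in no bag.

A tree decomposition must satisfy three properties: every vertex lies in some bag; for every edge, both endpoints lie together in some bag; and for every vertex, the bags containing it form a connected subtree. Here vertex a appears in no bag, so the decomposition is invalid.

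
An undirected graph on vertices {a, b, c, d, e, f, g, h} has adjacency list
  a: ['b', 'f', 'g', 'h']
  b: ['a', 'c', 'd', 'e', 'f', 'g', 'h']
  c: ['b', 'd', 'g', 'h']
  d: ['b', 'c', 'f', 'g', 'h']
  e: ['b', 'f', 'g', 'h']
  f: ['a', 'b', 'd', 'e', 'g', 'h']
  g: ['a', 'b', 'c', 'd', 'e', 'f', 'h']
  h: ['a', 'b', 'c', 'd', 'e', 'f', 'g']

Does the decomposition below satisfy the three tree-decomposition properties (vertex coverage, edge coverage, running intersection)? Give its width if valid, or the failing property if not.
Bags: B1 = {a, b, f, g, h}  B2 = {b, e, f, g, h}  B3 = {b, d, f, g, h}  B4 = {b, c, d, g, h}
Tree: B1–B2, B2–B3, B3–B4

Vertex coverage: the bags together contain {a, b, c, d, e, f, g, h}, the full vertex set. Edge coverage: each edge of G has both endpoints in at least one bag. Running intersection: for every vertex, the bags containing it form a connected subtree. All three properties hold, so this is a valid tree decomposition of width max|bag| − 1 = 4, and hence tw(G) ≤ 4.

Yes; width 4.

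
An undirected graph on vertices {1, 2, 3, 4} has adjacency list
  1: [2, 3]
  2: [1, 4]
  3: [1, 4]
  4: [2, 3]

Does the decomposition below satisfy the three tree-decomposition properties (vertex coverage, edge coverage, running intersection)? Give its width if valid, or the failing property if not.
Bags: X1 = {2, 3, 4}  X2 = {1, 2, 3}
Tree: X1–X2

Every vertex of G appears in some bag (union = {1, 2, 3, 4}); every edge is covered by a bag; and for each vertex v the set of bags containing v is connected in the bag tree. The decomposition is therefore valid. The largest bag has 3 vertices, so the width is 2.

Yes; width 2.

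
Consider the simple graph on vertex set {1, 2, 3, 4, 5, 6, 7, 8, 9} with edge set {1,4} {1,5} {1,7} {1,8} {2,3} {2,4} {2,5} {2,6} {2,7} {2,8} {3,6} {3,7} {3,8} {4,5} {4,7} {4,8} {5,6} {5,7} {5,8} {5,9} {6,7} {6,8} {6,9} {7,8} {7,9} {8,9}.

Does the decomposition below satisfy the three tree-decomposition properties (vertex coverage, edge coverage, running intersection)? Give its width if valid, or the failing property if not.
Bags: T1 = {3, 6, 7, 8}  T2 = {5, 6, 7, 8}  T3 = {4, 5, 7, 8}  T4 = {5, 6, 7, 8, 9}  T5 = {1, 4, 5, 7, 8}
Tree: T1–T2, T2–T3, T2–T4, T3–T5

A tree decomposition must satisfy three properties: every vertex lies in some bag; for every edge, both endpoints lie together in some bag; and for every vertex, the bags containing it form a connected subtree. Here vertex 2 appears in no bag, so the decomposition is invalid.

No — vertex 2 appears in no bag.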